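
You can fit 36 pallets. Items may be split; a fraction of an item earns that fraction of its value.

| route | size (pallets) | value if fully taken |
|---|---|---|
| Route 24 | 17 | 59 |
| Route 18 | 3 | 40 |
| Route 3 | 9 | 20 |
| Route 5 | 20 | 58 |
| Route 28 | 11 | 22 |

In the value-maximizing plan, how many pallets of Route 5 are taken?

Rank by value-to-size ratio: Route 18 40/3≈13.3, Route 24 59/17≈3.47, Route 5 58/20≈2.9, Route 3 20/9≈2.22, Route 28 22/11≈2.
Route 18: take in full, 3 pallets for value 40 — 33 left.
All 17 pallets of Route 24 fit (value 59) — 16 remain.
16 pallets left: a 16/20 share of Route 5 gives 58×16/20 = 46.4.

16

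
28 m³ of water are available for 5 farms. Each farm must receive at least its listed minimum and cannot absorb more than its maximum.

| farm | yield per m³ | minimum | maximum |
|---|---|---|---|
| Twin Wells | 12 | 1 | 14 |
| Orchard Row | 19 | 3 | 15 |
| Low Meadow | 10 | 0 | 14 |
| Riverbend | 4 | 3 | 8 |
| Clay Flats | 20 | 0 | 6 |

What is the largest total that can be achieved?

Meeting every minimum uses 1+3+0+3+0 = 7 m³, leaving 21.
Highest yield per m³ first: Clay Flats 20 > Orchard Row 19 > Twin Wells 12 > Low Meadow 10 > Riverbend 4.
Clay Flats: +6 to 6 (cap) — 15 left.
Orchard Row: +12 to 15 (cap) — 3 left.
Twin Wells has room for 13 more but only 3 remain, so it gets 4.
Total = 12×4 + 19×15 + 4×3 + 20×6 = 465.

465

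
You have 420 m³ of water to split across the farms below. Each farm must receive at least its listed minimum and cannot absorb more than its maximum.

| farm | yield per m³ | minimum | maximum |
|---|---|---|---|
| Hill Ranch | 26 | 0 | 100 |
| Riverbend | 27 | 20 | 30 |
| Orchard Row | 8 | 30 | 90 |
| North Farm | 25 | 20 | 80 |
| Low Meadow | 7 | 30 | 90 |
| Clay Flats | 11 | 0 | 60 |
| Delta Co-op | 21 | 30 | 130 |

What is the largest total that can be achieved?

Meeting every minimum uses 0+20+30+20+30+0+30 = 130 m³, leaving 290.
Rank by yield per m³: Riverbend 27 > Hill Ranch 26 > North Farm 25 > Delta Co-op 21 > Clay Flats 11 > Orchard Row 8 > Low Meadow 7.
Riverbend takes 10 more to reach its cap of 30 — 280 left.
Give Hill Ranch 100 more to hit its cap of 100 — 180 left.
North Farm: +60 to 80 (cap) — 120 left.
Delta Co-op takes 100 more to reach its cap of 130 — 20 left.
Clay Flats: +20 (room for 60) → 20. Pool exhausted.
Total = 26×100 + 27×30 + 8×30 + 25×80 + 7×30 + 11×20 + 21×130 = 8810.

8810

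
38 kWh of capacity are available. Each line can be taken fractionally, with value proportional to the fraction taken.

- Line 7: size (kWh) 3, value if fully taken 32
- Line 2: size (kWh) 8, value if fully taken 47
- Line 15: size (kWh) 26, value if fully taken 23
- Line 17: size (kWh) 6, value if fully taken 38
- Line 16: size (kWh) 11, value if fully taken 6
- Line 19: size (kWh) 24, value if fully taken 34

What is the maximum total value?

146.75

Rank by value-to-size ratio: Line 7 32/3≈10.7, Line 17 38/6≈6.33, Line 2 47/8≈5.88, Line 19 34/24≈1.42, Line 15 23/26≈0.885, Line 16 6/11≈0.545.
Take all of Line 7 (3 kWh, value 32) ; 35 kWh left.
Line 17: take in full, 6 kWh for value 38 ; 29 left.
Line 2: take in full, 8 kWh for value 47 ; 21 left.
Only 21 kWh remain; take 21/24 of Line 19 for value 34×21/24 = 29.75.
Total value = 146.75.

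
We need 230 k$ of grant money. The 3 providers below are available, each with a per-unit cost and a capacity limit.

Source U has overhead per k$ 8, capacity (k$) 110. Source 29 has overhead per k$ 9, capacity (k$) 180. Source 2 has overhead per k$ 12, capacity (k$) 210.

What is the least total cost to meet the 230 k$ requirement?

1960

Use providers in increasing cost order.
Source U (8): use full 110 — 120 k$ to go.
Source 29 at 9: take 120 of its 180 — requirement met.
Source 2: unused.
Cost = 110×8 + 120×9 = 1960.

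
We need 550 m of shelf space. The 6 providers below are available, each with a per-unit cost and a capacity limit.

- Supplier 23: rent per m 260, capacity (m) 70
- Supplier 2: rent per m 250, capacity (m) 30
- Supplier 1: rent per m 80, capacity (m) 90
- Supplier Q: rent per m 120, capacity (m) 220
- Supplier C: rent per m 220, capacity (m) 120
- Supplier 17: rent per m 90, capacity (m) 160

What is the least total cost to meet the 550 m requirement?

Use providers in increasing cost order.
Supplier 1 at 80: take all 90 m — 460 still needed.
Take 160 from Supplier 17 at 90 — need 300 more.
Supplier Q at 120: take all 220 m — 80 still needed.
Supplier C at 220: take 80 of its 120 — requirement met.
Supplier 2, Supplier 23: unused.
Cost = 90×80 + 160×90 + 220×120 + 80×220 = 65600.

65600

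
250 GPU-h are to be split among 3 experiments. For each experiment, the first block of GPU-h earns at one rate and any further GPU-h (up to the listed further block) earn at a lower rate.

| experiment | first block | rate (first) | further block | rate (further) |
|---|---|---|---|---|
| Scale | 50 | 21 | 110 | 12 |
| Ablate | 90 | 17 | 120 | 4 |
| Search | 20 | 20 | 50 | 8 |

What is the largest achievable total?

Treat each block as its own option and order by rate: Scale/tier1 21 > Search/tier1 20 > Ablate/tier1 17 > Scale/tier2 12 > Search/tier2 8 > Ablate/tier2 4.
Scale tier1 at 21: fill all 50 → 200 left.
Search tier1 at 20: fill all 20 → 180 left.
Ablate/tier1 (17): +90 → 90 left.
90 remain; put them into Scale tier2 at 12.
Total = 21×50 + 20×20 + 17×90 + 12×90 = 4060.

4060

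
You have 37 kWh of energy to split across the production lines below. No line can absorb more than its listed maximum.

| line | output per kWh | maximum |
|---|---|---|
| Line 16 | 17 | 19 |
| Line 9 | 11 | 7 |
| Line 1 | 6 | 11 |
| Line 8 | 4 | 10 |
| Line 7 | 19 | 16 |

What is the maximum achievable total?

Highest output per kWh first: Line 7 19 > Line 16 17 > Line 9 11 > Line 1 6 > Line 8 4.
Line 7 takes 16 to reach its cap of 16 → 21 left.
Line 16: +19 to 19 (cap) → 2 left.
Only 2 left; Line 9 takes them to reach 2.
Total = 17×19 + 11×2 + 19×16 = 649.

649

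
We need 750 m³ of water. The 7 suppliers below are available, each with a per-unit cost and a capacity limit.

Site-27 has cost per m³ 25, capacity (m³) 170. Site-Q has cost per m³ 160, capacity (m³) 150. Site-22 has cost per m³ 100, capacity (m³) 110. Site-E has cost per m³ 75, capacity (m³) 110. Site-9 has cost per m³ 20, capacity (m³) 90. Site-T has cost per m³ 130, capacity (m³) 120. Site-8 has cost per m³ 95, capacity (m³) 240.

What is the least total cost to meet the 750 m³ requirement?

Fill from the cheapest supplier first.
Site-9 (20): use full 90 ; 660 m³ to go.
Site-27 (25): use full 170 ; 490 m³ to go.
Site-E at 75: take all 110 m³ ; 380 still needed.
Take 240 from Site-8 at 95 ; need 140 more.
Site-22 at 100: take all 110 m³ ; 30 still needed.
Site-T (130): take the remaining 30 ; done.
Site-Q: unused.
Cost = 90×20 + 170×25 + 110×75 + 240×95 + 110×100 + 30×130 = 52000.

52000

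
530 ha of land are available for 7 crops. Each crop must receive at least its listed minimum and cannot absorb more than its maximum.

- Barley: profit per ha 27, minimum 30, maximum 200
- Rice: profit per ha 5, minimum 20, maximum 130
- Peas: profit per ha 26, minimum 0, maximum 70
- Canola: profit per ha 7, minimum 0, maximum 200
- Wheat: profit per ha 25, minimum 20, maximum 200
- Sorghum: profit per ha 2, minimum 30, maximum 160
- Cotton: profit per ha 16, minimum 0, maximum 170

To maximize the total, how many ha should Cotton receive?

10

Meeting every minimum uses 30+20+0+0+20+30+0 = 100 ha, leaving 430.
Highest profit per ha first: Barley 27 > Peas 26 > Wheat 25 > Cotton 16 > Canola 7 > Rice 5 > Sorghum 2.
Barley takes 170 more to reach its cap of 200 → 260 left.
Peas takes 70 more to reach its cap of 70 → 190 left.
Give Wheat 180 more to hit its cap of 200 → 10 left.
Only 10 left; Cotton takes them to reach 10.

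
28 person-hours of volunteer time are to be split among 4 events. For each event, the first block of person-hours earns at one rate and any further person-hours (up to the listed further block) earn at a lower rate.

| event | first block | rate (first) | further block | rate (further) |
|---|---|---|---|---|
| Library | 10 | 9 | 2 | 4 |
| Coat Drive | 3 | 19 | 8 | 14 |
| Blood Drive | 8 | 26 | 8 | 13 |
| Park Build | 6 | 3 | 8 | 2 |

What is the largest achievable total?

Treat each block as its own option and order by rate: Blood Drive/tier1 26 > Coat Drive/tier1 19 > Coat Drive/tier2 14 > Blood Drive/tier2 13 > Library/tier1 9 > Library/tier2 4 > Park Build/tier1 3 > Park Build/tier2 2.
Blood Drive/tier1 (26): +8 → 20 left.
Coat Drive tier1 at 19: fill all 3 → 17 left.
Coat Drive tier2 at 14: fill all 8 → 9 left.
Fill Blood Drive tier2 block (8 at 13) → 1 left.
Library tier1 at 9: only 1 left, fill 1.
Total = 26×8 + 19×3 + 14×8 + 13×8 + 9×1 = 490.

490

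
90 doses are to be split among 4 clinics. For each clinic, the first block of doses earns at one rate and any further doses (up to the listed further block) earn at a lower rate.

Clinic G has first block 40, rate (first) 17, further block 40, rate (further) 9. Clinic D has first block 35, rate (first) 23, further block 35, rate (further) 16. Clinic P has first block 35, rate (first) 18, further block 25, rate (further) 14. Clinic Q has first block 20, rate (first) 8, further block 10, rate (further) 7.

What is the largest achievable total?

1775

Rank every tier by rate: Clinic D/T1 23 > Clinic P/T1 18 > Clinic G/T1 17 > Clinic D/T2 16 > Clinic P/T2 14 > Clinic G/T2 9 > Clinic Q/T1 8 > Clinic Q/T2 7.
Clinic D/T1 (23): +35 — 55 left.
Clinic P T1 at 18: fill all 35 — 20 left.
Clinic G/T1: +20 of 40 at 17; pool empty.
Total = 23×35 + 18×35 + 17×20 = 1775.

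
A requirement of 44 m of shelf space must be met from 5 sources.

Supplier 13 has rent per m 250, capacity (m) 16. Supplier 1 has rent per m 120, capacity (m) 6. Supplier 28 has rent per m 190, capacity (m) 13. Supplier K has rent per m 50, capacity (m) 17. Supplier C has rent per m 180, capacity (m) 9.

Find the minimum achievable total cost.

5470

Fill from the cheapest source first.
Take 17 from Supplier K at 50 → need 27 more.
Take 6 from Supplier 1 at 120 → need 21 more.
Supplier C at 180: take all 9 m → 12 still needed.
Take 12 from Supplier 28 at 190 to finish.
Supplier 13: unused.
Cost = 17×50 + 6×120 + 9×180 + 12×190 = 5470.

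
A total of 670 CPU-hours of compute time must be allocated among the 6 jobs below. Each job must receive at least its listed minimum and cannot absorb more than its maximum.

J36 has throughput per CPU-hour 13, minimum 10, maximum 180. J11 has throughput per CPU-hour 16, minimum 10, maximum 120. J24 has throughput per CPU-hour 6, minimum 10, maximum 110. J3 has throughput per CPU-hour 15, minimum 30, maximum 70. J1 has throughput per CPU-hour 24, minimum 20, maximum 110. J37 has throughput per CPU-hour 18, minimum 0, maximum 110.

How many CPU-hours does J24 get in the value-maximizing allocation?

80

Meeting every minimum uses 10+10+10+30+20+0 = 80 CPU-hours, leaving 590.
Highest throughput per CPU-hour first: J1 24 > J37 18 > J11 16 > J3 15 > J36 13 > J24 6.
J1: +90 to 110 (cap) → 500 left.
J37 takes 110 more to reach its cap of 110 → 390 left.
Give J11 110 more to hit its cap of 120 → 280 left.
J3 takes 40 more to reach its cap of 70 → 240 left.
J36 takes 170 more to reach its cap of 180 → 70 left.
J24 has room for 100 more but only 70 remain, so it gets 80.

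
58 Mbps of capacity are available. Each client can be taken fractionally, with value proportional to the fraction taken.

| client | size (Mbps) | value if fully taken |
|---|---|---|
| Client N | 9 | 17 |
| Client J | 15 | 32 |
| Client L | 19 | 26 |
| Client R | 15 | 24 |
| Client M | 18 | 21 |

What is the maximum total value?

99

Sort by value density: Client J 32/15≈2.13, Client N 17/9≈1.89, Client R 24/15≈1.6, Client L 26/19≈1.37, Client M 21/18≈1.17.
Take all of Client J (15 Mbps, value 32) → 43 Mbps left.
Take all of Client N (9 Mbps, value 17) → 34 Mbps left.
Take all of Client R (15 Mbps, value 24) → 19 Mbps left.
Take all of Client L (19 Mbps, value 26) → 0 Mbps left.
Total value = 99.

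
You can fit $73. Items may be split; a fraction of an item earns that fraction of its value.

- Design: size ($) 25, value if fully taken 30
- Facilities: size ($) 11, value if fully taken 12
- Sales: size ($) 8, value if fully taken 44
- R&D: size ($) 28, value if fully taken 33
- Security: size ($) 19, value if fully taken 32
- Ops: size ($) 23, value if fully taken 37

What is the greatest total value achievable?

140.6

Best value per unit of size first: Sales 44/8≈5.5, Security 32/19≈1.68, Ops 37/23≈1.61, Design 30/25≈1.2, R&D 33/28≈1.18, Facilities 12/11≈1.09.
Take all of Sales (8 $, value 44) → 65 $ left.
All 19 $ of Security fit (value 32) → 46 remain.
Take all of Ops (23 $, value 37) → 23 $ left.
Only 23 $ remain; take 23/25 of Design for value 30×23/25 = 27.6.
Total value = 140.6.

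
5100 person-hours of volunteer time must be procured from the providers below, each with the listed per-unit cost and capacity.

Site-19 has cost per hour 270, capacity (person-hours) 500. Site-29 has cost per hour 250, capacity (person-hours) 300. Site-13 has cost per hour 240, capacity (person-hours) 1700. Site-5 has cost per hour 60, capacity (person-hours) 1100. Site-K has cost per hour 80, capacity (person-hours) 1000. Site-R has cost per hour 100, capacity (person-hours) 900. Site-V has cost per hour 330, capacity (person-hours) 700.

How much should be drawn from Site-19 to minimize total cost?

Fill from the cheapest provider first.
Site-5 at 60: take all 1100 person-hours → 4000 still needed.
Site-K (80): use full 1000 → 3000 person-hours to go.
Site-R (100): use full 900 → 2100 person-hours to go.
Site-13 at 240: take all 1700 person-hours → 400 still needed.
Take 300 from Site-29 at 250 → need 100 more.
Site-19 (270): take the remaining 100 → done.
Site-V: unused.

100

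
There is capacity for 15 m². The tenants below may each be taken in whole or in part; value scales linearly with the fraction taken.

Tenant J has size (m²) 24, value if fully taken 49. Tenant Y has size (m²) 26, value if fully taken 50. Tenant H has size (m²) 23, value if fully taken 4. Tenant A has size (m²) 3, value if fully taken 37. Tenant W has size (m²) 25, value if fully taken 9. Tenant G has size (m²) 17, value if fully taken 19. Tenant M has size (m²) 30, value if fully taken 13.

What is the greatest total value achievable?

Sort by value density: Tenant A 37/3≈12.3, Tenant J 49/24≈2.04, Tenant Y 50/26≈1.92, Tenant G 19/17≈1.12, Tenant M 13/30≈0.433, Tenant W 9/25≈0.36, Tenant H 4/23≈0.174.
All 3 m² of Tenant A fit (value 37) → 12 remain.
Fill the last 12 m² with part of Tenant J: 12/24 of it earns 24.5.
Total value = 61.5.

61.5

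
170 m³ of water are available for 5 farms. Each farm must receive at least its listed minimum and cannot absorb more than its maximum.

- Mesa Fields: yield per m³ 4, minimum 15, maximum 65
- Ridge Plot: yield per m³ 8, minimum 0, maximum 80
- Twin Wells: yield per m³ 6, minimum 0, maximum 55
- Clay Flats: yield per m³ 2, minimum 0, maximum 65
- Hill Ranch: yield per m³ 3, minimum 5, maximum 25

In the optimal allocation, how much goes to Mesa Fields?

Meeting every minimum uses 15+0+0+0+5 = 20 m³, leaving 150.
Highest yield per m³ first: Ridge Plot 8 > Twin Wells 6 > Mesa Fields 4 > Hill Ranch 3 > Clay Flats 2.
Ridge Plot: +80 to 80 (cap) → 70 left.
Give Twin Wells 55 more to hit its cap of 55 → 15 left.
Only 15 left; Mesa Fields takes them to reach 30.

30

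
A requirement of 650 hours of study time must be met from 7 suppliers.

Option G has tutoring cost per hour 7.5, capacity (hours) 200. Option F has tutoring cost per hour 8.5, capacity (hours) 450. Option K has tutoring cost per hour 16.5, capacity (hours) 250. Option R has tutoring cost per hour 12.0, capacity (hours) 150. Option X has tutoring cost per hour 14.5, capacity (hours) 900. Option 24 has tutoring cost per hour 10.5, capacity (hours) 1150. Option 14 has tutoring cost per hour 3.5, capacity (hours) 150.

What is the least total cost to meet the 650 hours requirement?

Use suppliers in increasing cost order.
Option 14 (3.5): use full 150 — 500 hours to go.
Option G (7.5): use full 200 — 300 hours to go.
Option F at 8.5: take 300 of its 450 — requirement met.
Option 24, Option R, Option X, Option K: unused.
Cost = 150×3.5 + 200×7.5 + 300×8.5 = 4575.

4575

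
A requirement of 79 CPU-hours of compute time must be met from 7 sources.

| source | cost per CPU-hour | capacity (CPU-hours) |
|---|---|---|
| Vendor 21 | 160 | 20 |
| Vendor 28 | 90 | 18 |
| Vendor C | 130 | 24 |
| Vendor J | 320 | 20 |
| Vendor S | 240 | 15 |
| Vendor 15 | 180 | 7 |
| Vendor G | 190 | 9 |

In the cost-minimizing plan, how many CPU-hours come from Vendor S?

Fill from the cheapest source first.
Vendor 28 (90): use full 18 — 61 CPU-hours to go.
Vendor C at 130: take all 24 CPU-hours — 37 still needed.
Take 20 from Vendor 21 at 160 — need 17 more.
Vendor 15 (180): use full 7 — 10 CPU-hours to go.
Take 9 from Vendor G at 190 — need 1 more.
Take 1 from Vendor S at 240 to finish.
Vendor J: unused.

1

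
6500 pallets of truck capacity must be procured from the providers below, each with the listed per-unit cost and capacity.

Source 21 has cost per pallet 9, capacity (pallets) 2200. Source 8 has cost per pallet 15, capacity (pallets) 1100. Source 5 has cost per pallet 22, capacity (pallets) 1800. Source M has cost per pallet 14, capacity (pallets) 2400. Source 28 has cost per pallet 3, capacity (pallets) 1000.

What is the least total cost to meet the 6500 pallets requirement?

69900

Use providers in increasing cost order.
Take 1000 from Source 28 at 3 ; need 5500 more.
Source 21 at 9: take all 2200 pallets ; 3300 still needed.
Take 2400 from Source M at 14 ; need 900 more.
Source 8 at 15: take 900 of its 1100 ; requirement met.
Source 5: unused.
Cost = 1000×3 + 2200×9 + 2400×14 + 900×15 = 69900.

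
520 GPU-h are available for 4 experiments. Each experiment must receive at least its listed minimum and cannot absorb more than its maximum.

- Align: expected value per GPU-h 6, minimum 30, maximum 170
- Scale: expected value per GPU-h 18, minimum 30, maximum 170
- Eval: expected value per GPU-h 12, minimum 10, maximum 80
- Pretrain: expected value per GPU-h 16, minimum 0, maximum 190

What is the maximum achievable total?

Meeting every minimum uses 30+30+10+0 = 70 GPU-h, leaving 450.
Highest expected value per GPU-h first: Scale 18 > Pretrain 16 > Eval 12 > Align 6.
Scale: +140 to 170 (cap) — 310 left.
Give Pretrain 190 more to hit its cap of 190 — 120 left.
Eval: +70 to 80 (cap) — 50 left.
Align has room for 140 more but only 50 remain, so it gets 80.
Total = 6×80 + 18×170 + 12×80 + 16×190 = 7540.

7540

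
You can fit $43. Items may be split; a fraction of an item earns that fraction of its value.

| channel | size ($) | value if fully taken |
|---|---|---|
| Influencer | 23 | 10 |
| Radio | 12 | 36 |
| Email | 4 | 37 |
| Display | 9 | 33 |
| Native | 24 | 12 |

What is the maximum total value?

Best value per unit of size first: Email 37/4≈9.25, Display 33/9≈3.67, Radio 36/12≈3, Native 12/24≈0.5, Influencer 10/23≈0.435.
Take all of Email (4 $, value 37) — 39 $ left.
All 9 $ of Display fit (value 33) — 30 remain.
Radio: take in full, 12 $ for value 36 — 18 left.
Only 18 $ remain; take 18/24 of Native for value 12×18/24 = 9.
Total value = 115.

115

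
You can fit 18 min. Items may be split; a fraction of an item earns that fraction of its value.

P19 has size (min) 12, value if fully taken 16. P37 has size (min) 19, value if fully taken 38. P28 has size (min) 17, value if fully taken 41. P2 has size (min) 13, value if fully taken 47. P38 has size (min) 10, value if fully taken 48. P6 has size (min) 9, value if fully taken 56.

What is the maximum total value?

99.2

Sort by value density: P6 56/9≈6.22, P38 48/10≈4.8, P2 47/13≈3.62, P28 41/17≈2.41, P37 38/19≈2, P19 16/12≈1.33.
Take all of P6 (9 min, value 56) ; 9 min left.
Fill the last 9 min with part of P38: 9/10 of it earns 43.2.
Total value = 99.2.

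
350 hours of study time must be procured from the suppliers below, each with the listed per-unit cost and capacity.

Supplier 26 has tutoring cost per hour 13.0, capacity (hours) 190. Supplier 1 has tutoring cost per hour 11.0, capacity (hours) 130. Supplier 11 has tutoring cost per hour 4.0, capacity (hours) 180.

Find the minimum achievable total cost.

2670

Cheapest first:
Take 180 from Supplier 11 at 4.0 ; need 170 more.
Supplier 1 at 11.0: take all 130 hours ; 40 still needed.
Take 40 from Supplier 26 at 13.0 to finish.
Cost = 180×4.0 + 130×11.0 + 40×13.0 = 2670.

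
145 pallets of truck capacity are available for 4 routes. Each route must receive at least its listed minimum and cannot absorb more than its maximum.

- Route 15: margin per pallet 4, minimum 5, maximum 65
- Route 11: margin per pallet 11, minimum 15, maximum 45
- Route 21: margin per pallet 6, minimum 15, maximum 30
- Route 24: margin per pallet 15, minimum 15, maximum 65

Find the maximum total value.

1670

Meeting every minimum uses 5+15+15+15 = 50 pallets, leaving 95.
Highest margin per pallet first: Route 24 15 > Route 11 11 > Route 21 6 > Route 15 4.
Give Route 24 50 more to hit its cap of 65 → 45 left.
Give Route 11 30 more to hit its cap of 45 → 15 left.
Route 21: +15 to 30 (cap) → 0 left.
Total = 4×5 + 11×45 + 6×30 + 15×65 = 1670.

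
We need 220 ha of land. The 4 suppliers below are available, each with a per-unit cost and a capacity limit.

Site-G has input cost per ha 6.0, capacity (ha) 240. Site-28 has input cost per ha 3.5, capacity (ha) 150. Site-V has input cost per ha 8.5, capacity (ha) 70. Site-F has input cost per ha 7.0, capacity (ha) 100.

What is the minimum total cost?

Fill from the cheapest supplier first.
Site-28 at 3.5: take all 150 ha — 70 still needed.
Take 70 from Site-G at 6.0 to finish.
Site-F, Site-V: unused.
Cost = 150×3.5 + 70×6.0 = 945.

945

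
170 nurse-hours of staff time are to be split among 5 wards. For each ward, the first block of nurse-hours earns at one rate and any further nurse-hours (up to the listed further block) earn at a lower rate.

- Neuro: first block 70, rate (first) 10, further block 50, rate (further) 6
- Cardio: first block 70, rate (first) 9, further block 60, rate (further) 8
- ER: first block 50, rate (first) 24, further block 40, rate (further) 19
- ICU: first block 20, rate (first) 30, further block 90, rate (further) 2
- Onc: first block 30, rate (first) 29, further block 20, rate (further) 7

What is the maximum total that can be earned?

3730

Rank every tier by rate: ICU/first 30 > Onc/first 29 > ER/first 24 > ER/second 19 > Neuro/first 10 > Cardio/first 9 > Cardio/second 8 > Onc/second 7 > Neuro/second 6 > ICU/second 2.
Fill ICU first block (20 at 30) — 150 left.
Fill Onc first block (30 at 29) — 120 left.
ER first at 24: fill all 50 — 70 left.
Fill ER second block (40 at 19) — 30 left.
Neuro/first: +30 of 70 at 10; pool empty.
Total = 30×20 + 29×30 + 24×50 + 19×40 + 10×30 = 3730.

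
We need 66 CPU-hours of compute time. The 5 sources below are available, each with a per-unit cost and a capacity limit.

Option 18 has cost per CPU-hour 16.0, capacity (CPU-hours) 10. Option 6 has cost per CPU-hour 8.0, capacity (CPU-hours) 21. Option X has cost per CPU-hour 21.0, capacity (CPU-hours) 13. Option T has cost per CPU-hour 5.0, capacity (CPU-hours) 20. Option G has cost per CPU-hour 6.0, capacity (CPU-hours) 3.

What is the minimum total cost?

Fill from the cheapest source first.
Option T (5.0): use full 20 ; 46 CPU-hours to go.
Take 3 from Option G at 6.0 ; need 43 more.
Option 6 (8.0): use full 21 ; 22 CPU-hours to go.
Option 18 (16.0): use full 10 ; 12 CPU-hours to go.
Take 12 from Option X at 21.0 to finish.
Cost = 20×5.0 + 3×6.0 + 21×8.0 + 10×16.0 + 12×21.0 = 698.

698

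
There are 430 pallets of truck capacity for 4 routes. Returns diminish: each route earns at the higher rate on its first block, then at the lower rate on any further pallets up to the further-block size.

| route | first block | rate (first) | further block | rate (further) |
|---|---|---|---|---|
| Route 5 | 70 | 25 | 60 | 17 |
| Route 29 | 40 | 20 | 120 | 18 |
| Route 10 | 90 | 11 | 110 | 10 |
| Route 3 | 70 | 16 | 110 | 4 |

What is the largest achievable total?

Treat each block as its own option and order by rate: Route 5/first 25 > Route 29/first 20 > Route 29/second 18 > Route 5/second 17 > Route 3/first 16 > Route 10/first 11 > Route 10/second 10 > Route 3/second 4.
Route 5 first at 25: fill all 70 → 360 left.
Route 29 first at 20: fill all 40 → 320 left.
Route 29 second at 18: fill all 120 → 200 left.
Route 5/second (17): +60 → 140 left.
Fill Route 3 first block (70 at 16) → 70 left.
Route 10 first at 11: only 70 left, fill 70.
Total = 25×70 + 20×40 + 18×120 + 17×60 + 16×70 + 11×70 = 7620.

7620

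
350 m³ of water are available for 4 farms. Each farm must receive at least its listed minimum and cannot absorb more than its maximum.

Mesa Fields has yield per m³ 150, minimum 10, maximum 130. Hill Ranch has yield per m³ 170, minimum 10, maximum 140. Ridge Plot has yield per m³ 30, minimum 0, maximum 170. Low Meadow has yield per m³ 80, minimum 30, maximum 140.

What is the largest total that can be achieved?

Meeting every minimum uses 10+10+0+30 = 50 m³, leaving 300.
Order the farms by yield per m³: Hill Ranch 170 > Mesa Fields 150 > Low Meadow 80 > Ridge Plot 30.
Hill Ranch takes 130 more to reach its cap of 140 → 170 left.
Mesa Fields takes 120 more to reach its cap of 130 → 50 left.
Low Meadow has room for 110 more but only 50 remain, so it gets 80.
Total = 150×130 + 170×140 + 80×80 = 49700.

49700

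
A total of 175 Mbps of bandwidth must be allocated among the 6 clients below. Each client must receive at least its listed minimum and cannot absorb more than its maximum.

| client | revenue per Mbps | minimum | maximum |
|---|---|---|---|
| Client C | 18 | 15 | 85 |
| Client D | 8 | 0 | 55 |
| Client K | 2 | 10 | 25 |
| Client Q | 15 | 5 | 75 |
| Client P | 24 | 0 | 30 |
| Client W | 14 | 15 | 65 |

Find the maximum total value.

3005

Meeting every minimum uses 15+0+10+5+0+15 = 45 Mbps, leaving 130.
Rank by revenue per Mbps: Client P 24 > Client C 18 > Client Q 15 > Client W 14 > Client D 8 > Client K 2.
Client P: +30 to 30 (cap) — 100 left.
Client C takes 70 more to reach its cap of 85 — 30 left.
Client Q has room for 70 more but only 30 remain, so it gets 35.
Total = 18×85 + 2×10 + 15×35 + 24×30 + 14×15 = 3005.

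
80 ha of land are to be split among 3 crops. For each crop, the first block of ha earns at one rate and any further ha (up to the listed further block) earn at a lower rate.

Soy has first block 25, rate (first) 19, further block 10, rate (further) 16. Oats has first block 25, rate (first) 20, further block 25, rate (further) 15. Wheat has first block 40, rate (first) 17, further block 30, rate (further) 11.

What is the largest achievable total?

Treat each block as its own option and order by rate: Oats/T1 20 > Soy/T1 19 > Wheat/T1 17 > Soy/T2 16 > Oats/T2 15 > Wheat/T2 11.
Fill Oats T1 block (25 at 20) ; 55 left.
Soy/T1 (19): +25 ; 30 left.
30 remain; put them into Wheat T1 at 17.
Total = 20×25 + 19×25 + 17×30 = 1485.

1485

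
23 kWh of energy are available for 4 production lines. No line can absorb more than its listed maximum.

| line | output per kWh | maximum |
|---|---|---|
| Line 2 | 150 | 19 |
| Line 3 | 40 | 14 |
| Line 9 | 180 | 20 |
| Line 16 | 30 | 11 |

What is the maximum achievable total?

Rank by output per kWh: Line 9 180 > Line 2 150 > Line 3 40 > Line 16 30.
Line 9: +20 to 20 (cap) — 3 left.
Line 2 has room for 19 but only 3 remain, so it gets 3.
Total = 150×3 + 180×20 = 4050.

4050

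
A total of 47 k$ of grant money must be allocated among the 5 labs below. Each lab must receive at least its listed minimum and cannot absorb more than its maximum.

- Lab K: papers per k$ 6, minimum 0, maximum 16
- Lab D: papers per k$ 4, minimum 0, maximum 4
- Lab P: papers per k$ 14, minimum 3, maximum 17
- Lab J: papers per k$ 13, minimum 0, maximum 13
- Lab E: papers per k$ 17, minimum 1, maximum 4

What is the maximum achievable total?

553

Meeting every minimum uses 0+0+3+0+1 = 4 k$, leaving 43.
Rank by papers per k$: Lab E 17 > Lab P 14 > Lab J 13 > Lab K 6 > Lab D 4.
Lab E takes 3 more to reach its cap of 4 → 40 left.
Give Lab P 14 more to hit its cap of 17 → 26 left.
Lab J takes 13 more to reach its cap of 13 → 13 left.
Lab K has room for 16 more but only 13 remain, so it gets 13.
Total = 6×13 + 14×17 + 13×13 + 17×4 = 553.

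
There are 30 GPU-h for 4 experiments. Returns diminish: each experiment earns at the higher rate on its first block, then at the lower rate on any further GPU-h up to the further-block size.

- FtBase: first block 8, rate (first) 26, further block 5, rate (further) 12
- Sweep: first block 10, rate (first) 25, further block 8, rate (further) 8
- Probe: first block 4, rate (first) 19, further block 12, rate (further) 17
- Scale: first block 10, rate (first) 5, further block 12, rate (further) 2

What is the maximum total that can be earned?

670

Rank every tier by rate: FtBase/T1 26 > Sweep/T1 25 > Probe/T1 19 > Probe/T2 17 > FtBase/T2 12 > Sweep/T2 8 > Scale/T1 5 > Scale/T2 2.
FtBase/T1 (26): +8 — 22 left.
Sweep T1 at 25: fill all 10 — 12 left.
Probe/T1 (19): +4 — 8 left.
Probe/T2: +8 of 12 at 17; pool empty.
Total = 26×8 + 25×10 + 19×4 + 17×8 = 670.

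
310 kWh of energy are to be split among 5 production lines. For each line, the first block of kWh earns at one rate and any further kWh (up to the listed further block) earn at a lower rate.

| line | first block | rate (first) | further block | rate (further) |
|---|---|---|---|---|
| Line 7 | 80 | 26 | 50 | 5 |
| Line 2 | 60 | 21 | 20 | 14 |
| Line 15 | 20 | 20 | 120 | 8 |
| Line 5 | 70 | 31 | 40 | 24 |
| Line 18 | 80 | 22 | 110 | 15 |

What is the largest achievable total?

7810

Order all 10 blocks by rate: Line 5/first 31 > Line 7/first 26 > Line 5/second 24 > Line 18/first 22 > Line 2/first 21 > Line 15/first 20 > Line 18/second 15 > Line 2/second 14 > Line 15/second 8 > Line 7/second 5.
Line 5/first (31): +70 → 240 left.
Fill Line 7 first block (80 at 26) → 160 left.
Line 5 second at 24: fill all 40 → 120 left.
Fill Line 18 first block (80 at 22) → 40 left.
Line 2/first: +40 of 60 at 21; pool empty.
Total = 31×70 + 26×80 + 24×40 + 22×80 + 21×40 = 7810.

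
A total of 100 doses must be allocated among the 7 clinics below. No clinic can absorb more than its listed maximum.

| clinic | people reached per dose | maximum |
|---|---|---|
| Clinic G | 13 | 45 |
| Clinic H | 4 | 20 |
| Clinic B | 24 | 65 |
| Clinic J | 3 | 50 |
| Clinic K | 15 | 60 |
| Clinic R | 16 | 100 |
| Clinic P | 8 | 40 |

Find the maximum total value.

Highest people reached per dose first: Clinic B 24 > Clinic R 16 > Clinic K 15 > Clinic G 13 > Clinic P 8 > Clinic H 4 > Clinic J 3.
Clinic B: +65 to 65 (cap) ; 35 left.
Clinic R: +35 (room for 100) → 35. Pool exhausted.
Total = 24×65 + 16×35 = 2120.

2120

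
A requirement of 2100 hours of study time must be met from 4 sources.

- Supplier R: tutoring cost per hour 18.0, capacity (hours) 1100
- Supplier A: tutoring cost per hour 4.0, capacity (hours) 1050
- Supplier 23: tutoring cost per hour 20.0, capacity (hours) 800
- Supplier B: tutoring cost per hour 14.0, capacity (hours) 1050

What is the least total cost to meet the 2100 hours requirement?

Use sources in increasing cost order.
Supplier A at 4.0: take all 1050 hours — 1050 still needed.
Take 1050 from Supplier B at 14.0 — need 0 more.
Supplier R, Supplier 23: unused.
Cost = 1050×4.0 + 1050×14.0 = 18900.

18900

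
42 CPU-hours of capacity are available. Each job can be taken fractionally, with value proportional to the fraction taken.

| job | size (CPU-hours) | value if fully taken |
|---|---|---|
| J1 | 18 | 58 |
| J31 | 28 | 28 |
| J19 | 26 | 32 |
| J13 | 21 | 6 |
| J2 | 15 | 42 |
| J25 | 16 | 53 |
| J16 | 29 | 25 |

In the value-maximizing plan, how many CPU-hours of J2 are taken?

Best value per unit of size first: J25 53/16≈3.31, J1 58/18≈3.22, J2 42/15≈2.8, J19 32/26≈1.23, J31 28/28≈1, J16 25/29≈0.862, J13 6/21≈0.286.
Take all of J25 (16 CPU-hours, value 53) — 26 CPU-hours left.
Take all of J1 (18 CPU-hours, value 58) — 8 CPU-hours left.
Fill the last 8 CPU-hours with part of J2: 8/15 of it earns 22.4.

8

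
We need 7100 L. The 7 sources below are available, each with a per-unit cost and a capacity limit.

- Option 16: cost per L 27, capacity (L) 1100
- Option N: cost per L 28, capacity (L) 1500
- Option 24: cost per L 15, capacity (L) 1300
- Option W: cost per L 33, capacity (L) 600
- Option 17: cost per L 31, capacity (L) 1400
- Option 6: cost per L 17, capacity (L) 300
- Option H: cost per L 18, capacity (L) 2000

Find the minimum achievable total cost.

160200

Fill from the cheapest source first.
Take 1300 from Option 24 at 15 → need 5800 more.
Option 6 at 17: take all 300 L → 5500 still needed.
Option H at 18: take all 2000 L → 3500 still needed.
Take 1100 from Option 16 at 27 → need 2400 more.
Take 1500 from Option N at 28 → need 900 more.
Take 900 from Option 17 at 31 to finish.
Option W: unused.
Cost = 1300×15 + 300×17 + 2000×18 + 1100×27 + 1500×28 + 900×31 = 160200.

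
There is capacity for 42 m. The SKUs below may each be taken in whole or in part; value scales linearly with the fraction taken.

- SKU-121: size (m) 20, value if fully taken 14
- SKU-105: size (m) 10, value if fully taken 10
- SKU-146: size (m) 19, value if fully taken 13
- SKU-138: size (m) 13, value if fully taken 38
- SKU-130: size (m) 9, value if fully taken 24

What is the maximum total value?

Rank by value-to-size ratio: SKU-138 38/13≈2.92, SKU-130 24/9≈2.67, SKU-105 10/10≈1, SKU-121 14/20≈0.7, SKU-146 13/19≈0.684.
Take all of SKU-138 (13 m, value 38) ; 29 m left.
SKU-130: take in full, 9 m for value 24 ; 20 left.
All 10 m of SKU-105 fit (value 10) ; 10 remain.
Fill the last 10 m with part of SKU-121: 10/20 of it earns 7.
Total value = 79.

79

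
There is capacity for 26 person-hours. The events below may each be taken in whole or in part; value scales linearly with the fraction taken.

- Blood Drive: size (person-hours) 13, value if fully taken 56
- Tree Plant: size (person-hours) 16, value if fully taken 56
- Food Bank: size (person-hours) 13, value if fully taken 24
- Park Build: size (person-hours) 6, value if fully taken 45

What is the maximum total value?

125.5

Best value per unit of size first: Park Build 45/6≈7.5, Blood Drive 56/13≈4.31, Tree Plant 56/16≈3.5, Food Bank 24/13≈1.85.
Take all of Park Build (6 person-hours, value 45) — 20 person-hours left.
Take all of Blood Drive (13 person-hours, value 56) — 7 person-hours left.
Only 7 person-hours remain; take 7/16 of Tree Plant for value 56×7/16 = 24.5.
Total value = 125.5.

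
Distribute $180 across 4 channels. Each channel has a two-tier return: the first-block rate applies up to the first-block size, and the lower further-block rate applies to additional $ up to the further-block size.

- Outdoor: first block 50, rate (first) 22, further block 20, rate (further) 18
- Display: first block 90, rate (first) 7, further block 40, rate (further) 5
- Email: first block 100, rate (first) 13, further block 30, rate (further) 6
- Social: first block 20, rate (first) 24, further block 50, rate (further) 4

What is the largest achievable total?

Treat each block as its own option and order by rate: Social/tier1 24 > Outdoor/tier1 22 > Outdoor/tier2 18 > Email/tier1 13 > Display/tier1 7 > Email/tier2 6 > Display/tier2 5 > Social/tier2 4.
Fill Social tier1 block (20 at 24) → 160 left.
Outdoor tier1 at 22: fill all 50 → 110 left.
Outdoor tier2 at 18: fill all 20 → 90 left.
Email/tier1: +90 of 100 at 13; pool empty.
Total = 24×20 + 22×50 + 18×20 + 13×90 = 3110.

3110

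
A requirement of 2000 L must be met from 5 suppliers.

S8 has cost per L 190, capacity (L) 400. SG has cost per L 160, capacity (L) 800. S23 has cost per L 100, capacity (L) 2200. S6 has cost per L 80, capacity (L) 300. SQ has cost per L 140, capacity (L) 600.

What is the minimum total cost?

Use suppliers in increasing cost order.
S6 at 80: take all 300 L ; 1700 still needed.
Take 1700 from S23 at 100 to finish.
SQ, SG, S8: unused.
Cost = 300×80 + 1700×100 = 194000.

194000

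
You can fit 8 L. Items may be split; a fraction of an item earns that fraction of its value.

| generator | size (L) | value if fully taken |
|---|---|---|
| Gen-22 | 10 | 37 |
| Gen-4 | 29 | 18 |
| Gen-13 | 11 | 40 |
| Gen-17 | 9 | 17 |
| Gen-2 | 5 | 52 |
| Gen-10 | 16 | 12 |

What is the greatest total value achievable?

Best value per unit of size first: Gen-2 52/5≈10.4, Gen-22 37/10≈3.7, Gen-13 40/11≈3.64, Gen-17 17/9≈1.89, Gen-10 12/16≈0.75, Gen-4 18/29≈0.621.
Gen-2: take in full, 5 L for value 52 — 3 left.
3 L left: a 3/10 share of Gen-22 gives 37×3/10 = 11.1.
Total value = 63.1.

63.1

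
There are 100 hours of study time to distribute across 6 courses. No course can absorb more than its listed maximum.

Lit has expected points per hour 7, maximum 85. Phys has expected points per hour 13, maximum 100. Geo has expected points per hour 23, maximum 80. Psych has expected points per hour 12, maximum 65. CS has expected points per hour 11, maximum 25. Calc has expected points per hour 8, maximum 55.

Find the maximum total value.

Order the courses by expected points per hour: Geo 23 > Phys 13 > Psych 12 > CS 11 > Calc 8 > Lit 7.
Geo: +80 to 80 (cap) ; 20 left.
Phys: +20 (room for 100) → 20. Pool exhausted.
Total = 13×20 + 23×80 = 2100.

2100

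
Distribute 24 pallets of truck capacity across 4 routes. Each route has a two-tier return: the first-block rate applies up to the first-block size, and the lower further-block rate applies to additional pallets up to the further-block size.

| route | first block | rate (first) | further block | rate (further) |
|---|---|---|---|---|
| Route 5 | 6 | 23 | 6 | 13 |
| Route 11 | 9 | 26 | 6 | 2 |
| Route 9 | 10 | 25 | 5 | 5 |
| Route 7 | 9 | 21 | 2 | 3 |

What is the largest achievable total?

599

Treat each block as its own option and order by rate: Route 11/first 26 > Route 9/first 25 > Route 5/first 23 > Route 7/first 21 > Route 5/second 13 > Route 9/second 5 > Route 7/second 3 > Route 11/second 2.
Route 11 first at 26: fill all 9 → 15 left.
Route 9 first at 25: fill all 10 → 5 left.
Route 5 first at 23: only 5 left, fill 5.
Total = 26×9 + 25×10 + 23×5 = 599.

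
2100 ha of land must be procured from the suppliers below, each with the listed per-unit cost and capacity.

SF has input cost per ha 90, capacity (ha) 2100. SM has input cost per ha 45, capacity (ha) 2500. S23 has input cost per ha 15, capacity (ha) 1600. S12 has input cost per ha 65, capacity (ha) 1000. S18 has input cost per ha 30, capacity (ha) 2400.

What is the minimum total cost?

39000

Fill from the cheapest supplier first.
S23 at 15: take all 1600 ha — 500 still needed.
S18 (30): take the remaining 500 — done.
SM, S12, SF: unused.
Cost = 1600×15 + 500×30 = 39000.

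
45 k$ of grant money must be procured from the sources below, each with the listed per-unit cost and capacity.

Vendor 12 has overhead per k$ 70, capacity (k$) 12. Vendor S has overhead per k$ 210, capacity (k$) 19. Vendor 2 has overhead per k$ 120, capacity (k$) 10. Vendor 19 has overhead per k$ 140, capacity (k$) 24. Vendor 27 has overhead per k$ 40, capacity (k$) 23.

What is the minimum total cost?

2960

Cheapest first:
Vendor 27 at 40: take all 23 k$ — 22 still needed.
Vendor 12 at 70: take all 12 k$ — 10 still needed.
Take 10 from Vendor 2 at 120 — need 0 more.
Vendor 19, Vendor S: unused.
Cost = 23×40 + 12×70 + 10×120 = 2960.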